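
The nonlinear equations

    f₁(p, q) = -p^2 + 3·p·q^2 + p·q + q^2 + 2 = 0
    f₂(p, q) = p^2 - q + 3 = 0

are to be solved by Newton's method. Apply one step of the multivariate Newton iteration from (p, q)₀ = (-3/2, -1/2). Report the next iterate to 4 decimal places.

(2.5455, -6.8864)

At (-3/2, -1/2): F = (-0.3750, 5.7500).
Jacobian J = [[-2·p + 3·q^2 + q, 6·p·q + p + 2·q], [2·p, -1]].
At the point, J = [[3.2500, 2.0000], [-3.0000, -1.0000]] (det J = 2.7500).
Solving J·Δ = −F gives Δ = (4.0455, -6.3864).
Then the next iterate is (p, q)₁ = (2.5455, -6.8864).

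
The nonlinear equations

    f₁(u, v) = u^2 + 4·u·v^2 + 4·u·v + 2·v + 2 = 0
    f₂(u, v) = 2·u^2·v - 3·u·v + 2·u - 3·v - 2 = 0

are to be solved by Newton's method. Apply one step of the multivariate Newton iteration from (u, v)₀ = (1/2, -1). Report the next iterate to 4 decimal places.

At (1/2, -1): F = (0.2500, 3.0000).
Jacobian J = [[2·u + 4·v^2 + 4·v, 8·u·v + 4·u + 2], [4·u·v - 3·v + 2, 2·u^2 - 3·u - 3]].
At the point, J = [[1.0000, 0.0000], [3.0000, -4.0000]] (det J = -4.0000).
Solving J·Δ = −F gives Δ = (-0.2500, 0.5625).
Then the next iterate is (u, v)₁ = (0.2500, -0.4375).

(0.2500, -0.4375)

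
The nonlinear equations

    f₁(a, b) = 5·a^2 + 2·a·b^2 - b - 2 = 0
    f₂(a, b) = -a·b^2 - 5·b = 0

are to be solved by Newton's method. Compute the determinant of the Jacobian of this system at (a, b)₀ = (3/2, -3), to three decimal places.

J = [[10·a + 2·b^2, 4·a·b - 1], [-b^2, -2·a·b - 5]].
At the point, J = [[33.000, -19.000], [-9.000, 4.000]].
det J = -39.000.

-39.000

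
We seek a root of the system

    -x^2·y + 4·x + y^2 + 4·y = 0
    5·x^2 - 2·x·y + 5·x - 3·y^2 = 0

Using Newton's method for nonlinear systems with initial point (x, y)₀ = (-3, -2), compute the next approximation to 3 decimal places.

(-2.730, -2.018)

At (-3, -2): F = (2.000, 6.000).
Jacobian J = [[-2·x·y + 4, -x^2 + 2·y + 4], [10·x - 2·y + 5, -2·x - 6·y]].
At the point, J = [[-8.000, -9.000], [-21.000, 18.000]] (det J = -333.000).
Solving J·Δ = −F gives Δ = (0.270, -0.018).
Then the next iterate is (x, y)₁ = (-2.730, -2.018).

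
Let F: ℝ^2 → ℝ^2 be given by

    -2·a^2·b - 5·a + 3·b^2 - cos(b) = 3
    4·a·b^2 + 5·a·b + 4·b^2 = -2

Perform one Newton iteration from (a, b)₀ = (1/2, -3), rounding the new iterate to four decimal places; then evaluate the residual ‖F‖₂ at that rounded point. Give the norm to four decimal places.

At (1/2, -3): F = (23.989992, 48.5000).
Jacobian J = [[-4·a·b - 5, -2·a^2 + 6·b + sin(b)], [4·b^2 + 5·b, 8·a·b + 5·a + 8·b]].
At the point, J = [[1.0000, -18.641120], [21.0000, -33.5000]] (det J = 357.963520).
Solving J·Δ = −F gives Δ = (-0.2806, 1.2719).
Then the next iterate is (a, b)₁ = (0.2194, -1.7281).
Re-evaluating at (0.2194, -1.7281): F = (5.185013, 14.670396), so ‖F‖₂ = 15.5597.

15.5597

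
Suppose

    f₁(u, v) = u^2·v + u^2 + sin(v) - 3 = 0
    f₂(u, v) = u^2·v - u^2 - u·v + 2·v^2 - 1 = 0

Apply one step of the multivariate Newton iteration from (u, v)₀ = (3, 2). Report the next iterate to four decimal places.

(1.7922, 1.6308)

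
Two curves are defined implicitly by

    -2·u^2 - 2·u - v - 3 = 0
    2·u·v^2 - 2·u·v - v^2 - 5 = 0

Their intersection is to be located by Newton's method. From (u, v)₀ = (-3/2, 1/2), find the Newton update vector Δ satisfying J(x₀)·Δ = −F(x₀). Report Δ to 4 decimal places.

(0.1111, -4.5556)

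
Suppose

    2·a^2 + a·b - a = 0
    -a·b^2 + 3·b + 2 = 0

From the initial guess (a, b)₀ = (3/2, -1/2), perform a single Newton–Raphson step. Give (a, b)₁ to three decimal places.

At (3/2, -1/2): F = (2.250, 0.125).
Jacobian J = [[4·a + b - 1, a], [-b^2, -2·a·b + 3]].
At the point, J = [[4.500, 1.500], [-0.250, 4.500]] (det J = 20.625).
Solving J·Δ = −F gives Δ = (-0.482, -0.055).
Then the next iterate is (a, b)₁ = (1.018, -0.555).

(1.018, -0.555)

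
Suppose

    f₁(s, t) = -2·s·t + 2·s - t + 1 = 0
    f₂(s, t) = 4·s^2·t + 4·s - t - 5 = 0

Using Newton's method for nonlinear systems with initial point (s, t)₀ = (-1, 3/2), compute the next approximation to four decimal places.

(-2.2000, -0.2000)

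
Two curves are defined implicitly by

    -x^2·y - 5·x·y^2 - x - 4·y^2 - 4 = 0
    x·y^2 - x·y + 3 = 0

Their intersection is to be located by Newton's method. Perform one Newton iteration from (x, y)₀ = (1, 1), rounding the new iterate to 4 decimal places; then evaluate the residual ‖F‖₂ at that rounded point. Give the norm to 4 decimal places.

At (1, 1): F = (-15.0000, 3.0000).
Jacobian J = [[-2·x·y - 5·y^2 - 1, -x^2 - 10·x·y - 8·y], [y^2 - y, 2·x·y - x]].
At the point, J = [[-8.0000, -19.0000], [0.0000, 1.0000]] (det J = -8.0000).
Solving J·Δ = −F gives Δ = (5.2500, -3.0000).
Then the next iterate is (x, y)₁ = (6.2500, -2.0000).
Re-evaluating at (6.2500, -2.0000): F = (-73.1250, 40.5000), so ‖F‖₂ = 83.5914.

83.5914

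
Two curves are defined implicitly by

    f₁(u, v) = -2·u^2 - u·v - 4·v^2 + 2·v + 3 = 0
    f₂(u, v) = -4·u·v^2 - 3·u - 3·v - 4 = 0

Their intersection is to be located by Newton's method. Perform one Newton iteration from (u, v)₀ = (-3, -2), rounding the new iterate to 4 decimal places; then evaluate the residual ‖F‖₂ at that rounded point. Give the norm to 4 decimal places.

16.4549

At (-3, -2): F = (-41.0000, 59.0000).
Jacobian J = [[-4·u - v, -u - 8·v + 2], [-4·v^2 - 3, -8·u·v - 3]].
At the point, J = [[14.0000, 21.0000], [-19.0000, -51.0000]] (det J = -315.0000).
Solving J·Δ = −F gives Δ = (2.7048, 0.1492).
Then the next iterate is (u, v)₁ = (-0.2952, -1.8508).
Re-evaluating at (-0.2952, -1.8508): F = (-15.124085, 6.482784), so ‖F‖₂ = 16.4549.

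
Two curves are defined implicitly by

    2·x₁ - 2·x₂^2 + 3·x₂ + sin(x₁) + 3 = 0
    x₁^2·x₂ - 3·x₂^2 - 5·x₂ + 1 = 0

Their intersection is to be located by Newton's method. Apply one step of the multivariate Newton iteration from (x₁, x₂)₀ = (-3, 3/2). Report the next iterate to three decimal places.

(-2.487, 0.626)

At (-3, 3/2): F = (-3.14112, 0.250).
Jacobian J = [[cos(x₁) + 2, -4·x₂ + 3], [2·x₁·x₂, x₁^2 - 6·x₂ - 5]].
At the point, J = [[1.01001, -3.000], [-9.000, -5.000]] (det J = -32.05004).
Solving J·Δ = −F gives Δ = (0.513, -0.874).
Then the next iterate is (x₁, x₂)₁ = (-2.487, 0.626).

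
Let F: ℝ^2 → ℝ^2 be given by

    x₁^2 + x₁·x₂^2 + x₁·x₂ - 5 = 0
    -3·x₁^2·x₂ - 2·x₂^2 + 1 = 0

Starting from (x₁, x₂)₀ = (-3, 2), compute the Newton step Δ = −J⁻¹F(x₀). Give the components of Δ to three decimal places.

At (-3, 2): F = (-14.000, -61.000).
Jacobian J = [[2·x₁ + x₂^2 + x₂, 2·x₁·x₂ + x₁], [-6·x₁·x₂, -3·x₁^2 - 4·x₂]].
At the point, J = [[0.000, -15.000], [36.000, -35.000]] (det J = 540.000).
Solving J·Δ = −F gives Δ = (0.787, -0.933).

(0.787, -0.933)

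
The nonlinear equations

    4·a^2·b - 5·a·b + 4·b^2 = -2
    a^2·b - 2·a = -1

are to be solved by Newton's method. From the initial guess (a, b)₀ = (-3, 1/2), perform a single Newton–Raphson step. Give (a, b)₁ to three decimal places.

(-0.398, 0.668)

At (-3, 1/2): F = (28.500, 11.500).
Jacobian J = [[8·a·b - 5·b, 4·a^2 - 5·a + 8·b], [2·a·b - 2, a^2]].
At the point, J = [[-14.500, 55.000], [-5.000, 9.000]] (det J = 144.500).
Solving J·Δ = −F gives Δ = (2.602, 0.168).
Then the next iterate is (a, b)₁ = (-0.398, 0.668).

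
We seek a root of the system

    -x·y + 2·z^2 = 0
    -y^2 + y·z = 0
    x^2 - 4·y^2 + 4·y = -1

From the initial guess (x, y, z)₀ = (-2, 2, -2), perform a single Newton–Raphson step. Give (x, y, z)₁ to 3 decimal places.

(0.719, 0.844, -1.469)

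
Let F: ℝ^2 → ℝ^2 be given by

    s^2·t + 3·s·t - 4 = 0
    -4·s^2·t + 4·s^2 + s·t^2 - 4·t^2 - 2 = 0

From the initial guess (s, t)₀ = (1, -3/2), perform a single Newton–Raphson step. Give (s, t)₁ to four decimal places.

(0.5652, 0.1848)

At (1, -3/2): F = (-10.0000, 1.2500).
Jacobian J = [[2·s·t + 3·t, s^2 + 3·s], [-8·s·t + 8·s + t^2, -4·s^2 + 2·s·t - 8·t]].
At the point, J = [[-7.5000, 4.0000], [22.2500, 5.0000]] (det J = -126.5000).
Solving J·Δ = −F gives Δ = (-0.4348, 1.6848).
Then the next iterate is (s, t)₁ = (0.5652, 0.1848).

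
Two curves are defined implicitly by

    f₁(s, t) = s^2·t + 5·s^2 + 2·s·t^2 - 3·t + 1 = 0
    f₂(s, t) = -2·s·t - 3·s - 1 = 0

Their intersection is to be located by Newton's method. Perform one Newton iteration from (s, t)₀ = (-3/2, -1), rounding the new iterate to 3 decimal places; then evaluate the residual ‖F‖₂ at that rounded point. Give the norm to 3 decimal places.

3.573

At (-3/2, -1): F = (10.000, 0.500).
Jacobian J = [[2·s·t + 10·s + 2·t^2, s^2 + 4·s·t - 3], [-2·t - 3, -2·s]].
At the point, J = [[-10.000, 5.250], [-1.000, 3.000]] (det J = -24.750).
Solving J·Δ = −F gives Δ = (1.106, 0.202).
Then the next iterate is (s, t)₁ = (-0.394, -0.798).
Re-evaluating at (-0.394, -0.798): F = (3.54450, -0.44682), so ‖F‖₂ = 3.573.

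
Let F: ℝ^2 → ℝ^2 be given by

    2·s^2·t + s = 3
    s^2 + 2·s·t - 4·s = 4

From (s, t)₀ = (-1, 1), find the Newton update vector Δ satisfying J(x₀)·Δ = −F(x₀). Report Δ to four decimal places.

(-0.4286, 0.3571)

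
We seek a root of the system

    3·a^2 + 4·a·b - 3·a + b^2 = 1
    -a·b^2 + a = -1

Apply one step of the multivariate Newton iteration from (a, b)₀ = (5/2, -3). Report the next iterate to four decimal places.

(5.1641, -0.3125)

At (5/2, -3): F = (-10.7500, -19.0000).
Jacobian J = [[6·a + 4·b - 3, 4·a + 2·b], [-b^2 + 1, -2·a·b]].
At the point, J = [[0.0000, 4.0000], [-8.0000, 15.0000]] (det J = 32.0000).
Solving J·Δ = −F gives Δ = (2.6641, 2.6875).
Then the next iterate is (a, b)₁ = (5.1641, -0.3125).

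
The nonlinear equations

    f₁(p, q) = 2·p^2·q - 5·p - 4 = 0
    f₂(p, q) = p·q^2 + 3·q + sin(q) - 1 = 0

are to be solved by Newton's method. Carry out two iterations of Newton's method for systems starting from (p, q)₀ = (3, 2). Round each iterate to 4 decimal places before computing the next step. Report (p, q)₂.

At (3, 2): F = (17.0000, 17.909297).
Jacobian J = [[4·p·q - 5, 2·p^2], [q^2, 2·p·q + cos(q) + 3]].
At the point, J = [[19.0000, 18.0000], [4.0000, 14.583853]] (det J = 205.093210).
Solving J·Δ = −F gives Δ = (0.3630, -1.3276).
Then the next iterate is (p, q)₁ = (3.3630, 0.6724).
Round to (3.3630, 0.6724) and repeat: F = (-5.605623, 3.160551), J = [[4.045125, 22.619538], [0.452122, 8.304891]].
Δ = (5.0516, -0.6556), so (p, q)₂ = (8.4146, 0.0168).

(8.4146, 0.0168)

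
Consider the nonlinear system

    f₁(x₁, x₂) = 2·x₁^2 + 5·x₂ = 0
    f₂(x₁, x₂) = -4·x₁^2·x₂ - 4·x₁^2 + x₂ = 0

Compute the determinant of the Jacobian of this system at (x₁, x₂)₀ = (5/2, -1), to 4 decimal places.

J = [[4·x₁, 5], [-8·x₁·x₂ - 8·x₁, -4·x₁^2 + 1]].
At the point, J = [[10.0000, 5.0000], [0.0000, -24.0000]].
det J = -240.0000.

-240.0000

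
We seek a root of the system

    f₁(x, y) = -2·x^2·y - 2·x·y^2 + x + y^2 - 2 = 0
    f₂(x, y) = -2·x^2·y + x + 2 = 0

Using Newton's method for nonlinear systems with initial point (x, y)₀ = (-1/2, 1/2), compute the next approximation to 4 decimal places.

At (-1/2, 1/2): F = (-2.2500, 1.2500).
Jacobian J = [[-4·x·y - 2·y^2 + 1, -2·x^2 - 4·x·y + 2·y], [-4·x·y + 1, -2·x^2]].
At the point, J = [[1.5000, 1.5000], [2.0000, -0.5000]] (det J = -3.7500).
Solving J·Δ = −F gives Δ = (-0.2000, 1.7000).
Then the next iterate is (x, y)₁ = (-0.7000, 2.2000).

(-0.7000, 2.2000)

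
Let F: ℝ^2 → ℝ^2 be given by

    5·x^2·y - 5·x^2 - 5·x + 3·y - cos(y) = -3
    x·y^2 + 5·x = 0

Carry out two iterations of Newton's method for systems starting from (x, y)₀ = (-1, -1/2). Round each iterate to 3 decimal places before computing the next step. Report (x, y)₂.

(0.194, -0.352)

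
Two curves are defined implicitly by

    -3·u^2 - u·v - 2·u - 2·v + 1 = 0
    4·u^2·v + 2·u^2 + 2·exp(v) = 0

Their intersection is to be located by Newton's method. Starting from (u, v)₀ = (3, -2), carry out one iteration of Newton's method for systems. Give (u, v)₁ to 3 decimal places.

At (3, -2): F = (-22.000, -53.72933).
Jacobian J = [[-6·u - v - 2, -u - 2], [8·u·v + 4·u, 4·u^2 + 2·exp(v)]].
At the point, J = [[-18.000, -5.000], [-36.000, 36.27067]] (det J = -832.87207).
Solving J·Δ = −F gives Δ = (-1.281, 0.210).
Then the next iterate is (u, v)₁ = (1.719, -1.790).

(1.719, -1.790)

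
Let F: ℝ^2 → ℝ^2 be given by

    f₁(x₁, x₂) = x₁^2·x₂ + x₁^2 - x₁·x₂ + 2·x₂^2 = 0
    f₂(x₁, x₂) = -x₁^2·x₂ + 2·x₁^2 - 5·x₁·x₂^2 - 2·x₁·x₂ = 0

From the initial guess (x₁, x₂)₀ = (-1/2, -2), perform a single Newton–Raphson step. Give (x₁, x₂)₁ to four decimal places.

(-0.4837, -1.0622)

At (-1/2, -2): F = (6.7500, 9.0000).
Jacobian J = [[2·x₁·x₂ + 2·x₁ - x₂, x₁^2 - x₁ + 4·x₂], [-2·x₁·x₂ + 4·x₁ - 5·x₂^2 - 2·x₂, -x₁^2 - 10·x₁·x₂ - 2·x₁]].
At the point, J = [[3.0000, -7.2500], [-20.0000, -9.2500]] (det J = -172.7500).
Solving J·Δ = −F gives Δ = (0.0163, 0.9378).
Then the next iterate is (x₁, x₂)₁ = (-0.4837, -1.0622).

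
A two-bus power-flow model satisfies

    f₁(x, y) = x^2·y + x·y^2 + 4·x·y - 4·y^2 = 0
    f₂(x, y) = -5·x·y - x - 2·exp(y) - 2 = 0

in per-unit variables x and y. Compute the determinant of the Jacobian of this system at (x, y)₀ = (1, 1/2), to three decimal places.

-19.967

J = [[2·x·y + y^2 + 4·y, x^2 + 2·x·y + 4·x - 8·y], [-5·y - 1, -5·x - 2·exp(y)]].
At the point, J = [[3.250, 2.000], [-3.500, -8.29744]].
det J = -19.967.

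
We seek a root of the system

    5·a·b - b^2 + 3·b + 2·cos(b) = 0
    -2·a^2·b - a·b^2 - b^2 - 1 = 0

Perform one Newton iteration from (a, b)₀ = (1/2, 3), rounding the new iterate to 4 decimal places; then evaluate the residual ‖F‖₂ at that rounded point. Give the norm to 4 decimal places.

5.6256

At (1/2, 3): F = (5.520015, -16.0000).
Jacobian J = [[5·b, 5·a - 2·b - 2·sin(b) + 3], [-4·a·b - b^2, -2·a^2 - 2·a·b - 2·b]].
At the point, J = [[15.0000, -0.782240], [-15.0000, -9.5000]] (det J = -154.233600).
Solving J·Δ = −F gives Δ = (-0.4212, -1.0192).
Then the next iterate is (a, b)₁ = (0.0788, 1.9808).
Re-evaluating at (0.0788, 1.9808): F = (2.002041, -5.257345), so ‖F‖₂ = 5.6256.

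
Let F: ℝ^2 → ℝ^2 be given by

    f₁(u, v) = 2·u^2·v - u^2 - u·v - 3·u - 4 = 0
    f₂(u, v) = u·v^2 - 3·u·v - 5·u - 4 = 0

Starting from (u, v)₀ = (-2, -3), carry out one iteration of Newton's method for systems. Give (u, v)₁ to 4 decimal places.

At (-2, -3): F = (-32.0000, -30.0000).
Jacobian J = [[4·u·v - 2·u - v - 3, 2·u^2 - u], [v^2 - 3·v - 5, 2·u·v - 3·u]].
At the point, J = [[28.0000, 10.0000], [13.0000, 18.0000]] (det J = 374.0000).
Solving J·Δ = −F gives Δ = (0.7380, 1.1337).
Then the next iterate is (u, v)₁ = (-1.2620, -1.8663).

(-1.2620, -1.8663)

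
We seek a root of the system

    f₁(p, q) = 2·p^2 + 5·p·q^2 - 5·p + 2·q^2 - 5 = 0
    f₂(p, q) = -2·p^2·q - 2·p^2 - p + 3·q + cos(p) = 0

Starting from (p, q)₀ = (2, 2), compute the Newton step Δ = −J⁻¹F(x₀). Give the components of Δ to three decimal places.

(-0.687, -0.525)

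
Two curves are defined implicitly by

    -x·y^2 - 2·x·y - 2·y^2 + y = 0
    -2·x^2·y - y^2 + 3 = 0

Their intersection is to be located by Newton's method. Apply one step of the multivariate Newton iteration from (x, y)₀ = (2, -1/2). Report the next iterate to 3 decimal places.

(0.892, -0.169)

At (2, -1/2): F = (0.500, 6.750).
Jacobian J = [[-y^2 - 2·y, -2·x·y - 2·x - 4·y + 1], [-4·x·y, -2·x^2 - 2·y]].
At the point, J = [[0.750, 1.000], [4.000, -7.000]] (det J = -9.250).
Solving J·Δ = −F gives Δ = (-1.108, 0.331).
Then the next iterate is (x, y)₁ = (0.892, -0.169).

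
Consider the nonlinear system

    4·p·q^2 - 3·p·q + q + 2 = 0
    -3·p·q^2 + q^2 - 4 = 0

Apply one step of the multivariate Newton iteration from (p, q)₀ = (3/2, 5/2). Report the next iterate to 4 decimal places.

At (3/2, 5/2): F = (30.7500, -25.8750).
Jacobian J = [[4·q^2 - 3·q, 8·p·q - 3·p + 1], [-3·q^2, -6·p·q + 2·q]].
At the point, J = [[17.5000, 26.5000], [-18.7500, -17.5000]] (det J = 190.6250).
Solving J·Δ = −F gives Δ = (-0.7741, -0.6492).
Then the next iterate is (p, q)₁ = (0.7259, 1.8508).

(0.7259, 1.8508)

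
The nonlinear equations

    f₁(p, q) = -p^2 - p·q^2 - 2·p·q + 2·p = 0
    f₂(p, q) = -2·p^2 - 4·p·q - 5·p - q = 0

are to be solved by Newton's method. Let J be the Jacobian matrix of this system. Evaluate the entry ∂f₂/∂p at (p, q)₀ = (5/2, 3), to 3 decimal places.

-27.000

∂f₂/∂p = -4·p - 4·q - 5.
At (5/2, 3) this is -27.000.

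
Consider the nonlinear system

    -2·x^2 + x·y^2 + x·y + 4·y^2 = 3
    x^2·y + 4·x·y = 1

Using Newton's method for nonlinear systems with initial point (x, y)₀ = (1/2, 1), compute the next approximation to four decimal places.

At (1/2, 1): F = (1.5000, 1.2500).
Jacobian J = [[-4·x + y^2 + y, 2·x·y + x + 8·y], [2·x·y + 4·y, x^2 + 4·x]].
At the point, J = [[0.0000, 9.5000], [5.0000, 2.2500]] (det J = -47.5000).
Solving J·Δ = −F gives Δ = (-0.1789, -0.1579).
Then the next iterate is (x, y)₁ = (0.3211, 0.8421).

(0.3211, 0.8421)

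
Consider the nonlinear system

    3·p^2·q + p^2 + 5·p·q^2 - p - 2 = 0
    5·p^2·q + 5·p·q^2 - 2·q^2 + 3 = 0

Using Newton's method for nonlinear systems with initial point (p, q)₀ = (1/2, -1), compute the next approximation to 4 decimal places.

(-18.3750, -10.0000)

At (1/2, -1): F = (-0.5000, 2.2500).
Jacobian J = [[6·p·q + 2·p + 5·q^2 - 1, 3·p^2 + 10·p·q], [10·p·q + 5·q^2, 5·p^2 + 10·p·q - 4·q]].
At the point, J = [[2.0000, -4.2500], [0.0000, 0.2500]] (det J = 0.5000).
Solving J·Δ = −F gives Δ = (-18.8750, -9.0000).
Then the next iterate is (p, q)₁ = (-18.3750, -10.0000).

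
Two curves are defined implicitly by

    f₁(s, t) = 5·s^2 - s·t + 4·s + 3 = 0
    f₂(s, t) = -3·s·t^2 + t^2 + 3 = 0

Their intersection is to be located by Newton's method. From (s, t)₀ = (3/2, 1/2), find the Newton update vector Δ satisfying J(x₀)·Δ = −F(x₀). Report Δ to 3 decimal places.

At (3/2, 1/2): F = (19.500, 2.125).
Jacobian J = [[10·s - t + 4, -s], [-3·t^2, -6·s·t + 2·t]].
At the point, J = [[18.500, -1.500], [-0.750, -3.500]] (det J = -65.875).
Solving J·Δ = −F gives Δ = (-0.988, 0.819).

(-0.988, 0.819)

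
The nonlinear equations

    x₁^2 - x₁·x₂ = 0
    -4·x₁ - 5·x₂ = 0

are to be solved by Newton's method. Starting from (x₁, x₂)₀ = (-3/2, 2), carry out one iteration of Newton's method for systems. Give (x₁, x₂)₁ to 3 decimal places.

(-0.847, 0.677)

At (-3/2, 2): F = (5.250, -4.000).
Jacobian J = [[2·x₁ - x₂, -x₁], [-4, -5]].
At the point, J = [[-5.000, 1.500], [-4.000, -5.000]] (det J = 31.000).
Solving J·Δ = −F gives Δ = (0.653, -1.323).
Then the next iterate is (x₁, x₂)₁ = (-0.847, 0.677).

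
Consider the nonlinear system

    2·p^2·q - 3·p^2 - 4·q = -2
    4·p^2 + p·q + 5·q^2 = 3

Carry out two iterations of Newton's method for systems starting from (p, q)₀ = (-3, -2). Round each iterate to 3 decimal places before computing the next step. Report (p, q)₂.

(-1.284, -0.310)

At (-3, -2): F = (-53.000, 59.000).
Jacobian J = [[4·p·q - 6·p, 2·p^2 - 4], [8·p + q, p + 10·q]].
At the point, J = [[42.000, 14.000], [-26.000, -23.000]] (det J = -602.000).
Solving J·Δ = −F gives Δ = (0.653, 1.827).
Then the next iterate is (p, q)₁ = (-2.347, -0.173).
Round to (-2.347, -0.173) and repeat: F = (-15.73914, 19.58931), J = [[15.70612, 7.01682], [-18.949, -4.077]].
Δ = (1.063, -0.137), so (p, q)₂ = (-1.284, -0.310).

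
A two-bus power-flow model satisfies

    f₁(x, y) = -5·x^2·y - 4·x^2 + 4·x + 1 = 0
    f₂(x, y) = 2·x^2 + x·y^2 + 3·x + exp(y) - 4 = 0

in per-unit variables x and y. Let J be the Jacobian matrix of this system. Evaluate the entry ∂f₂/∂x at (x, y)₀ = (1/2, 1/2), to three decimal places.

5.250

∂f₂/∂x = 4·x + y^2 + 3.
At (1/2, 1/2) this is 5.250.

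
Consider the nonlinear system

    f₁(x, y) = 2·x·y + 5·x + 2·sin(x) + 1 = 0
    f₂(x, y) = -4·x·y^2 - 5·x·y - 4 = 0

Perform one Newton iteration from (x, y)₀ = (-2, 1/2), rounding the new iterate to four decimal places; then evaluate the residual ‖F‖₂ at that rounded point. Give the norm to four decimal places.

At (-2, 1/2): F = (-12.818595, 3.0000).
Jacobian J = [[2·y + 2·cos(x) + 5, 2·x], [-4·y^2 - 5·y, -8·x·y - 5·x]].
At the point, J = [[5.167706, -4.0000], [-3.5000, 18.0000]] (det J = 79.018714).
Solving J·Δ = −F gives Δ = (2.7681, 0.3716).
Then the next iterate is (x, y)₁ = (0.7681, 0.8716).
Re-evaluating at (0.7681, 0.8716): F = (7.568992, -9.681441), so ‖F‖₂ = 12.2890.

12.2890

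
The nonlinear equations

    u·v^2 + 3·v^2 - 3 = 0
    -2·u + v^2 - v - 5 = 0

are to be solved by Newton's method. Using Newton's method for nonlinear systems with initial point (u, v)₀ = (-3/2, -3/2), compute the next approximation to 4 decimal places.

(-1.1458, -1.2396)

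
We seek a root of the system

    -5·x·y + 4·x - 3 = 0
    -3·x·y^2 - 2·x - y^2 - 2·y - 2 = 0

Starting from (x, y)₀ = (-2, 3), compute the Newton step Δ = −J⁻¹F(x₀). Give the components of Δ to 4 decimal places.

At (-2, 3): F = (19.0000, 41.0000).
Jacobian J = [[-5·y + 4, -5·x], [-3·y^2 - 2, -6·x·y - 2·y - 2]].
At the point, J = [[-11.0000, 10.0000], [-29.0000, 28.0000]] (det J = -18.0000).
Solving J·Δ = −F gives Δ = (6.7778, 5.5556).

(6.7778, 5.5556)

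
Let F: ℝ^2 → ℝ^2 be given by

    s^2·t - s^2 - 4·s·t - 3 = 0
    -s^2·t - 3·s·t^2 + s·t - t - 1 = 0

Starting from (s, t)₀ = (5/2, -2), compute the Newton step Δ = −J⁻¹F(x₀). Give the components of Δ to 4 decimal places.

(-0.6509, 0.7484)

At (5/2, -2): F = (-1.7500, -21.5000).
Jacobian J = [[2·s·t - 2·s - 4·t, s^2 - 4·s], [-2·s·t - 3·t^2 + t, -s^2 - 6·s·t + s - 1]].
At the point, J = [[-7.0000, -3.7500], [-4.0000, 25.2500]] (det J = -191.7500).
Solving J·Δ = −F gives Δ = (-0.6509, 0.7484).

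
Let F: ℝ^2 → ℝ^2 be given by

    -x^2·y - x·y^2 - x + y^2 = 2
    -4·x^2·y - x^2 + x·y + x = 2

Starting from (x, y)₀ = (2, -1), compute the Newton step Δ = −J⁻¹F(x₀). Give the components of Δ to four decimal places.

(8.5000, 8.0000)

At (2, -1): F = (-1.0000, 10.0000).
Jacobian J = [[-2·x·y - y^2 - 1, -x^2 - 2·x·y + 2·y], [-8·x·y - 2·x + y + 1, -4·x^2 + x]].
At the point, J = [[2.0000, -2.0000], [12.0000, -14.0000]] (det J = -4.0000).
Solving J·Δ = −F gives Δ = (8.5000, 8.0000).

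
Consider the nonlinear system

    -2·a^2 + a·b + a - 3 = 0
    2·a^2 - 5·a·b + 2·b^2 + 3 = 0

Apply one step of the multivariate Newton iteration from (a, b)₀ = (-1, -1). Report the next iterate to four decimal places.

(-0.4000, -3.6000)

At (-1, -1): F = (-5.0000, 2.0000).
Jacobian J = [[-4·a + b + 1, a], [4·a - 5·b, -5·a + 4·b]].
At the point, J = [[4.0000, -1.0000], [1.0000, 1.0000]] (det J = 5.0000).
Solving J·Δ = −F gives Δ = (0.6000, -2.6000).
Then the next iterate is (a, b)₁ = (-0.4000, -3.6000).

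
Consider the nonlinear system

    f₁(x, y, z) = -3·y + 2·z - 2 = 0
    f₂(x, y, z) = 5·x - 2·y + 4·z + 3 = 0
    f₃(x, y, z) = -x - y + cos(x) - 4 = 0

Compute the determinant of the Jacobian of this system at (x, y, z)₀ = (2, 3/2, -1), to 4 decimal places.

5.2744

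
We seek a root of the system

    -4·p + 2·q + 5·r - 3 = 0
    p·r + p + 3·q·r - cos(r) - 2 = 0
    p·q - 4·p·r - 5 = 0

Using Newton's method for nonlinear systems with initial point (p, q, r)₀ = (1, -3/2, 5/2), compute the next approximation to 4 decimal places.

(0.1863, -0.5235, 0.9585)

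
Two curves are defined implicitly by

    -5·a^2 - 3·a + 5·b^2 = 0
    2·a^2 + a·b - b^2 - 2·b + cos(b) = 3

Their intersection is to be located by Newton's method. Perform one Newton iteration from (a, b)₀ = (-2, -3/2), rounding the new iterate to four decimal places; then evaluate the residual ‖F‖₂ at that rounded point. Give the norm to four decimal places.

At (-2, -3/2): F = (-2.7500, 8.820737).
Jacobian J = [[-10·a - 3, 10·b], [4·a + b, a - 2·b - sin(b) - 2]].
At the point, J = [[17.0000, -15.0000], [-9.5000, -0.002505]] (det J = -142.542585).
Solving J·Δ = −F gives Δ = (0.9283, 0.8687).
Then the next iterate is (a, b)₁ = (-1.0717, -0.6313).
Re-evaluating at (-1.0717, -0.6313): F = (-0.534906, 1.644967), so ‖F‖₂ = 1.7298.

1.7298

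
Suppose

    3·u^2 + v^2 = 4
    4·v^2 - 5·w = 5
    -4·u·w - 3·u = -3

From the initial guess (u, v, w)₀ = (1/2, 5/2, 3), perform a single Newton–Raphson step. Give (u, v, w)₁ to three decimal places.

(0.333, 2.000, 2.000)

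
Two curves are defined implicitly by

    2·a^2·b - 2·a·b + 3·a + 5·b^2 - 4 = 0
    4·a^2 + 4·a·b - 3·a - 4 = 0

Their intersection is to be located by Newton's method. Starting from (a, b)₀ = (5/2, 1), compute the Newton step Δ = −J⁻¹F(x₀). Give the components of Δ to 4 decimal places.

(-0.9757, -0.3010)

At (5/2, 1): F = (16.0000, 23.5000).
Jacobian J = [[4·a·b - 2·b + 3, 2·a^2 - 2·a + 10·b], [8·a + 4·b - 3, 4·a]].
At the point, J = [[11.0000, 17.5000], [21.0000, 10.0000]] (det J = -257.5000).
Solving J·Δ = −F gives Δ = (-0.9757, -0.3010).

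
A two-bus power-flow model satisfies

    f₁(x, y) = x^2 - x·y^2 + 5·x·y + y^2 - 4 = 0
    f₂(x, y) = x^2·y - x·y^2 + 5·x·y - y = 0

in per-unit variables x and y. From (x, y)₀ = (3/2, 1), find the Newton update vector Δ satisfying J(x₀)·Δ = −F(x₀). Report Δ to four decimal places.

(-3.2262, 2.6667)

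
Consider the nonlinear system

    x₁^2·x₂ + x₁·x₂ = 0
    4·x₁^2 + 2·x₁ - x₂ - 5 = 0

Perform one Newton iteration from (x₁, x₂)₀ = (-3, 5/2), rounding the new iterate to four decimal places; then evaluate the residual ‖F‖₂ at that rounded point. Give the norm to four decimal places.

5.9355

At (-3, 5/2): F = (15.0000, 22.5000).
Jacobian J = [[2·x₁·x₂ + x₂, x₁^2 + x₁], [8·x₁ + 2, -1]].
At the point, J = [[-12.5000, 6.0000], [-22.0000, -1.0000]] (det J = 144.5000).
Solving J·Δ = −F gives Δ = (1.0381, -0.3374).
Then the next iterate is (x₁, x₂)₁ = (-1.9619, 2.1626).
Re-evaluating at (-1.9619, 2.1626): F = (4.081154, 4.309806), so ‖F‖₂ = 5.9355.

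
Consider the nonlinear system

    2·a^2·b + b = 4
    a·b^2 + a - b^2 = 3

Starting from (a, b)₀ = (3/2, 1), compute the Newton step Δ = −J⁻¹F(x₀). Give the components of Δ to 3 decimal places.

At (3/2, 1): F = (1.500, -1.000).
Jacobian J = [[4·a·b, 2·a^2 + 1], [b^2 + 1, 2·a·b - 2·b]].
At the point, J = [[6.000, 5.500], [2.000, 1.000]] (det J = -5.000).
Solving J·Δ = −F gives Δ = (1.400, -1.800).

(1.400, -1.800)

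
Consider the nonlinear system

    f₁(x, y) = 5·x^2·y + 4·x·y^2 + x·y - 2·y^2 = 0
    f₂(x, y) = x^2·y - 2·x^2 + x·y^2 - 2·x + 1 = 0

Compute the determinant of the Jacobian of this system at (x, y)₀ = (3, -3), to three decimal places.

237.000

J = [[10·x·y + 4·y^2 + y, 5·x^2 + 8·x·y + x - 4·y], [2·x·y - 4·x + y^2 - 2, x^2 + 2·x·y]].
At the point, J = [[-57.000, -12.000], [-23.000, -9.000]].
det J = 237.000.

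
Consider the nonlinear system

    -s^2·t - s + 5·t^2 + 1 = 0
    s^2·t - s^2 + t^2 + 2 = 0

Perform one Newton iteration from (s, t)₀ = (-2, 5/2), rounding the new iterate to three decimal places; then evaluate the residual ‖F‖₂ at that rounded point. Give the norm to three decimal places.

At (-2, 5/2): F = (24.250, 14.250).
Jacobian J = [[-2·s·t - 1, -s^2 + 10·t], [2·s·t - 2·s, s^2 + 2·t]].
At the point, J = [[9.000, 21.000], [-6.000, 9.000]] (det J = 207.000).
Solving J·Δ = −F gives Δ = (0.391, -1.322).
Then the next iterate is (s, t)₁ = (-1.609, 1.178).
Re-evaluating at (-1.609, 1.178): F = (6.49772, 3.84850), so ‖F‖₂ = 7.552.

7.552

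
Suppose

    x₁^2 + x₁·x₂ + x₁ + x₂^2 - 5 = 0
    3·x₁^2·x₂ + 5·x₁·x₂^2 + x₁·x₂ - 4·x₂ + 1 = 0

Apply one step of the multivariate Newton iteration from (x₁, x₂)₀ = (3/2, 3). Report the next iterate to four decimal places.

(1.4722, 1.3927)

At (3/2, 3): F = (12.2500, 81.2500).
Jacobian J = [[2·x₁ + x₂ + 1, x₁ + 2·x₂], [6·x₁·x₂ + 5·x₂^2 + x₂, 3·x₁^2 + 10·x₁·x₂ + x₁ - 4]].
At the point, J = [[7.0000, 7.5000], [75.0000, 49.2500]] (det J = -217.7500).
Solving J·Δ = −F gives Δ = (-0.0278, -1.6073).
Then the next iterate is (x₁, x₂)₁ = (1.4722, 1.3927).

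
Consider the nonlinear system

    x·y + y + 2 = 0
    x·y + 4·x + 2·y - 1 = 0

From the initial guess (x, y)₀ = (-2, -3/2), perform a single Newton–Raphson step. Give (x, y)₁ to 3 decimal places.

(1.600, -3.400)

At (-2, -3/2): F = (3.500, -9.000).
Jacobian J = [[y, x + 1], [y + 4, x + 2]].
At the point, J = [[-1.500, -1.000], [2.500, 0.000]] (det J = 2.500).
Solving J·Δ = −F gives Δ = (3.600, -1.900).
Then the next iterate is (x, y)₁ = (1.600, -3.400).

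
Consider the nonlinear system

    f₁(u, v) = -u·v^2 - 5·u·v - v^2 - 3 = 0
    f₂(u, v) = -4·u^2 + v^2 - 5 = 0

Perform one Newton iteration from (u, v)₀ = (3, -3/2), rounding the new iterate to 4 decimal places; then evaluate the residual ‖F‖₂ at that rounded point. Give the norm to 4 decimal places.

At (3, -3/2): F = (10.5000, -38.7500).
Jacobian J = [[-v^2 - 5·v, -2·u·v - 5·u - 2·v], [-8·u, 2·v]].
At the point, J = [[5.2500, -3.0000], [-24.0000, -3.0000]] (det J = -87.7500).
Solving J·Δ = −F gives Δ = (-1.6838, 0.5534).
Then the next iterate is (u, v)₁ = (1.3162, -0.9466).
Re-evaluating at (1.3162, -0.9466): F = (1.154140, -11.033478), so ‖F‖₂ = 11.0937.

11.0937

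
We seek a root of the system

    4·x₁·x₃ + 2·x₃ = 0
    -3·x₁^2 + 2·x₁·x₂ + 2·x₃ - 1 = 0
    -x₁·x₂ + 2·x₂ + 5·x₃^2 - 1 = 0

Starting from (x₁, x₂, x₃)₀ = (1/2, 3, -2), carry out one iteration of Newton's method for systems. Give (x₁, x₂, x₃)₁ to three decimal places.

(0.157, 4.154, -0.687)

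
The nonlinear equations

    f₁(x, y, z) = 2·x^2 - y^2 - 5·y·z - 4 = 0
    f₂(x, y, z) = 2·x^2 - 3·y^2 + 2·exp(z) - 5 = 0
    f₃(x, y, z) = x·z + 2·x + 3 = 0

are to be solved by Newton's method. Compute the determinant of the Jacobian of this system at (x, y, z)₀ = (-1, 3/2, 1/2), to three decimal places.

-228.090

J = [[4·x, -2·y - 5·z, -5·y], [4·x, -6·y, 2·exp(z)], [z + 2, 0, x]].
At the point, J = [[-4.000, -5.500, -7.500], [-4.000, -9.000, 3.29744], [2.500, 0.000, -1.000]].
det J = -228.090.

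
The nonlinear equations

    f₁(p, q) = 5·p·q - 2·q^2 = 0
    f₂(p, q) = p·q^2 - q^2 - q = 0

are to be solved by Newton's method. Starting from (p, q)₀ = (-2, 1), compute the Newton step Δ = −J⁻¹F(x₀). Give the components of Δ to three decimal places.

At (-2, 1): F = (-12.000, -4.000).
Jacobian J = [[5·q, 5·p - 4·q], [q^2, 2·p·q - 2·q - 1]].
At the point, J = [[5.000, -14.000], [1.000, -7.000]] (det J = -21.000).
Solving J·Δ = −F gives Δ = (1.333, -0.381).

(1.333, -0.381)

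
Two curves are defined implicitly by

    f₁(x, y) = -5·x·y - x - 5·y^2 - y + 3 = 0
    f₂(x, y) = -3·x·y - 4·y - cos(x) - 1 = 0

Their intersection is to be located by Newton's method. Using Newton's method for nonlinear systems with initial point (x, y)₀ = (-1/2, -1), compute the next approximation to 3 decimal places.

At (-1/2, -1): F = (-3.000, 0.62242).
Jacobian J = [[-5·y - 1, -5·x - 10·y - 1], [-3·y + sin(x), -3·x - 4]].
At the point, J = [[4.000, 11.500], [2.52057, -2.500]] (det J = -38.98661).
Solving J·Δ = −F gives Δ = (0.009, 0.258).
Then the next iterate is (x, y)₁ = (-0.491, -0.742).

(-0.491, -0.742)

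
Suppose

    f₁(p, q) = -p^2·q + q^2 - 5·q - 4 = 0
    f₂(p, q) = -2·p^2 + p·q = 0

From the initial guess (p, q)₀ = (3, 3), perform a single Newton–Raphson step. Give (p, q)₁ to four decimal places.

(1.5476, 1.6429)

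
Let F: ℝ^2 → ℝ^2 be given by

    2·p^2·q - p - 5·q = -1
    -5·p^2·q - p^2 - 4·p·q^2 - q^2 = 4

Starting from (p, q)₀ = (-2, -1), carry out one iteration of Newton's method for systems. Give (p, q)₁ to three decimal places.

At (-2, -1): F = (0.000, 19.000).
Jacobian J = [[4·p·q - 1, 2·p^2 - 5], [-10·p·q - 2·p - 4·q^2, -5·p^2 - 8·p·q - 2·q]].
At the point, J = [[7.000, 3.000], [-20.000, -34.000]] (det J = -178.000).
Solving J·Δ = −F gives Δ = (-0.320, 0.747).
Then the next iterate is (p, q)₁ = (-2.320, -0.253).

(-2.320, -0.253)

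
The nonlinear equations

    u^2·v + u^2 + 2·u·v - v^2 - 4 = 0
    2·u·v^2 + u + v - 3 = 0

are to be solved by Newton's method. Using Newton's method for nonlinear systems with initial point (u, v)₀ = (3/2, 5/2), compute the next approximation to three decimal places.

(1.185, 1.531)

At (3/2, 5/2): F = (5.125, 19.750).
Jacobian J = [[2·u·v + 2·u + 2·v, u^2 + 2·u - 2·v], [2·v^2 + 1, 4·u·v + 1]].
At the point, J = [[15.500, 0.250], [13.500, 16.000]] (det J = 244.625).
Solving J·Δ = −F gives Δ = (-0.315, -0.969).
Then the next iterate is (u, v)₁ = (1.185, 1.531).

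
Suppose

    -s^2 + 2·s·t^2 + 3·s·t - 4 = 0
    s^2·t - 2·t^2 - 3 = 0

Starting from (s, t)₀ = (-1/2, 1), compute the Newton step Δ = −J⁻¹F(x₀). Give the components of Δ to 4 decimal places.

At (-1/2, 1): F = (-6.7500, -4.7500).
Jacobian J = [[-2·s + 2·t^2 + 3·t, 4·s·t + 3·s], [2·s·t, s^2 - 4·t]].
At the point, J = [[6.0000, -3.5000], [-1.0000, -3.7500]] (det J = -26.0000).
Solving J·Δ = −F gives Δ = (0.3341, -1.3558).

(0.3341, -1.3558)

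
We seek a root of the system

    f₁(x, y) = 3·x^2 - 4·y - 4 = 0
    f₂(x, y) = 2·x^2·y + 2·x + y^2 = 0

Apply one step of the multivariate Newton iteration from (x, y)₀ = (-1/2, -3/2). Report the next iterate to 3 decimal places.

(-0.323, -0.945)

At (-1/2, -3/2): F = (2.750, 0.500).
Jacobian J = [[6·x, -4], [4·x·y + 2, 2·x^2 + 2·y]].
At the point, J = [[-3.000, -4.000], [5.000, -2.500]] (det J = 27.500).
Solving J·Δ = −F gives Δ = (0.177, 0.555).
Then the next iterate is (x, y)₁ = (-0.323, -0.945).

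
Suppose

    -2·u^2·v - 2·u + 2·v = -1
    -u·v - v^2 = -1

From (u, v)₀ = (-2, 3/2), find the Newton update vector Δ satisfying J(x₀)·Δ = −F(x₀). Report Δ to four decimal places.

At (-2, 3/2): F = (-4.0000, 1.7500).
Jacobian J = [[-4·u·v - 2, -2·u^2 + 2], [-v, -u - 2·v]].
At the point, J = [[10.0000, -6.0000], [-1.5000, -1.0000]] (det J = -19.0000).
Solving J·Δ = −F gives Δ = (0.7632, 0.6053).

(0.7632, 0.6053)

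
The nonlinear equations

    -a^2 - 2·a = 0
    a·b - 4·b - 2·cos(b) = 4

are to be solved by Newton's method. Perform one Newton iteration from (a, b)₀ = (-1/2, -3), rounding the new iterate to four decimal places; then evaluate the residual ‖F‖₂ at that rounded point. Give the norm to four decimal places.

At (-1/2, -3): F = (0.7500, 11.479985).
Jacobian J = [[-2·a - 2, 0], [b, a + 2·sin(b) - 4]].
At the point, J = [[-1.0000, 0.0000], [-3.0000, -4.782240]] (det J = 4.782240).
Solving J·Δ = −F gives Δ = (0.7500, 1.9301).
Then the next iterate is (a, b)₁ = (0.2500, -1.0699).
Re-evaluating at (0.2500, -1.0699): F = (-0.5625, -0.948299), so ‖F‖₂ = 1.1026.

1.1026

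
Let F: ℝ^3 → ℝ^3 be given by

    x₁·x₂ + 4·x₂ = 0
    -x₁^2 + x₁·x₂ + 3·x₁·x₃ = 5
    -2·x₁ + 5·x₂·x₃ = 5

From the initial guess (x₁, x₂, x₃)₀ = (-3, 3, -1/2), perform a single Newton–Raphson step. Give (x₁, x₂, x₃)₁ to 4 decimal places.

At (-3, 3, -1/2): F = (3.0000, -18.5000, -6.5000).
Jacobian J = [[x₂, x₁ + 4, 0], [-2·x₁ + x₂ + 3·x₃, x₁, 3·x₁], [-2, 5·x₃, 5·x₂]].
At the point, J = [[3.0000, 1.0000, 0.0000], [7.5000, -3.0000, -9.0000], [-2.0000, -2.5000, 15.0000]] (det J = -297.0000).
Solving J·Δ = −F gives Δ = (0.4495, -4.3485, -0.2315).
Then the next iterate is (x₁, x₂, x₃)₁ = (-2.5505, -1.3485, -0.7315).

(-2.5505, -1.3485, -0.7315)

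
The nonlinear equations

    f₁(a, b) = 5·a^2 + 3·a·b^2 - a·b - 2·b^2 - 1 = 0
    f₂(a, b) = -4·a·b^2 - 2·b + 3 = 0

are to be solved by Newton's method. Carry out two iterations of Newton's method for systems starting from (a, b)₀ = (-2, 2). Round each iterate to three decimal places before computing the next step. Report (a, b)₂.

(-0.662, 0.923)

At (-2, 2): F = (-9.000, 31.000).
Jacobian J = [[10·a + 3·b^2 - b, 6·a·b - a - 4·b], [-4·b^2, -8·a·b - 2]].
At the point, J = [[-10.000, -30.000], [-16.000, 30.000]] (det J = -780.000).
Solving J·Δ = −F gives Δ = (0.846, -0.582).
Then the next iterate is (a, b)₁ = (-1.154, 1.418).
Round to (-1.154, 1.418) and repeat: F = (-3.68762, 9.44550), J = [[-6.92583, -14.33623], [-8.04290, 11.09098]].
Δ = (0.492, -0.495), so (a, b)₂ = (-0.662, 0.923).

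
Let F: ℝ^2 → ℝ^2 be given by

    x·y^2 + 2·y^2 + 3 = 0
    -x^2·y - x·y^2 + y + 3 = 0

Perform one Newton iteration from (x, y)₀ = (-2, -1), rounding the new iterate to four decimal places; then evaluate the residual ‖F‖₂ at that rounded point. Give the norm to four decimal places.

At (-2, -1): F = (3.0000, 8.0000).
Jacobian J = [[y^2, 2·x·y + 4·y], [-2·x·y - y^2, -x^2 - 2·x·y + 1]].
At the point, J = [[1.0000, 0.0000], [-5.0000, -7.0000]] (det J = -7.0000).
Solving J·Δ = −F gives Δ = (-3.0000, 3.2857).
Then the next iterate is (x, y)₁ = (-5.0000, 2.2857).
Re-evaluating at (-5.0000, 2.2857): F = (-12.673273, -25.734678), so ‖F‖₂ = 28.6860.

28.6860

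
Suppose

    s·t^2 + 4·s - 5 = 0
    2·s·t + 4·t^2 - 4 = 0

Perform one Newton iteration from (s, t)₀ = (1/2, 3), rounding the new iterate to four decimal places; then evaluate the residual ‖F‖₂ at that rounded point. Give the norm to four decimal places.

7.8131

At (1/2, 3): F = (1.5000, 35.0000).
Jacobian J = [[t^2 + 4, 2·s·t], [2·t, 2·s + 8·t]].
At the point, J = [[13.0000, 3.0000], [6.0000, 25.0000]] (det J = 307.0000).
Solving J·Δ = −F gives Δ = (0.2199, -1.4528).
Then the next iterate is (s, t)₁ = (0.7199, 1.5472).
Re-evaluating at (0.7199, 1.5472): F = (-0.397083, 7.802970), so ‖F‖₂ = 7.8131.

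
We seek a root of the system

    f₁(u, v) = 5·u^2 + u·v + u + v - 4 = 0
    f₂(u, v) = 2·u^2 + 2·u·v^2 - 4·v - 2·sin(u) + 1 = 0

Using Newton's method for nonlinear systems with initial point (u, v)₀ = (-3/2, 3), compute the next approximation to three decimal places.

(-1.059, 1.805)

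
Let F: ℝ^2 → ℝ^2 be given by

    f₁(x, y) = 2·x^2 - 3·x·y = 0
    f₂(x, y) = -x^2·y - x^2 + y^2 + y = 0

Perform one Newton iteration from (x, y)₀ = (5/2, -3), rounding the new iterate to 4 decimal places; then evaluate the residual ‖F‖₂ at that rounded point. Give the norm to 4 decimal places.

At (5/2, -3): F = (35.0000, 18.5000).
Jacobian J = [[4·x - 3·y, -3·x], [-2·x·y - 2·x, -x^2 + 2·y + 1]].
At the point, J = [[19.0000, -7.5000], [10.0000, -11.2500]] (det J = -138.7500).
Solving J·Δ = −F gives Δ = (-1.8378, 0.0108).
Then the next iterate is (x, y)₁ = (0.6622, -2.9892).
Re-evaluating at (0.6622, -2.9892): F = (6.815362, 6.818398), so ‖F‖₂ = 9.6405.

9.6405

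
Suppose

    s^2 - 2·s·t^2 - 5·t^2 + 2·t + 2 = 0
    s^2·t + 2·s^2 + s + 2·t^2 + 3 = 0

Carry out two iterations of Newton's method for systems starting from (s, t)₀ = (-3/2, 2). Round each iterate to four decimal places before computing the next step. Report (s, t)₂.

At (-3/2, 2): F = (0.2500, 18.5000).
Jacobian J = [[2·s - 2·t^2, -4·s·t - 10·t + 2], [2·s·t + 4·s + 1, s^2 + 4·t]].
At the point, J = [[-11.0000, -6.0000], [-11.0000, 10.2500]] (det J = -178.7500).
Solving J·Δ = −F gives Δ = (0.6353, -1.1231).
Then the next iterate is (s, t)₁ = (-0.8647, 0.8769).
Round to (-0.8647, 0.8769) and repeat: F = (1.986566, 5.824283), J = [[-3.267307, -3.735978], [-3.975311, 4.255306]].
Δ = (1.0507, -0.3871), so (s, t)₂ = (0.1860, 0.4898).

(0.1860, 0.4898)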